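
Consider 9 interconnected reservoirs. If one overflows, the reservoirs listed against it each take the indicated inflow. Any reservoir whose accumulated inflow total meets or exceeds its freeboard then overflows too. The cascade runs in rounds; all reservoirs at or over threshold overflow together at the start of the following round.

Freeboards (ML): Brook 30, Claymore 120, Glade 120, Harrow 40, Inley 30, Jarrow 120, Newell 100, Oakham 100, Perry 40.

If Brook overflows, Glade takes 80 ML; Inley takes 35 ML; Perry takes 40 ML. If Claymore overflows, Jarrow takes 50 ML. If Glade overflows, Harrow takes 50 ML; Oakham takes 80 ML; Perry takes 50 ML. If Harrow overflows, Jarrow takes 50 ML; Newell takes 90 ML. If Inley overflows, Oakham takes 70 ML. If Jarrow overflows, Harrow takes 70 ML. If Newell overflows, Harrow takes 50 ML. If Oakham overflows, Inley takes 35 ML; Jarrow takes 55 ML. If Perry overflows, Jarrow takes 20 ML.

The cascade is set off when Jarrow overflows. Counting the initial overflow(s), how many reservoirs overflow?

2

Round 1 — Jarrow overflows (initial).
  Harrow: +70 → 70 ≥ 40
Round 2 — Harrow overflows.
  Newell: +90 → 90 < 100
No further overflows.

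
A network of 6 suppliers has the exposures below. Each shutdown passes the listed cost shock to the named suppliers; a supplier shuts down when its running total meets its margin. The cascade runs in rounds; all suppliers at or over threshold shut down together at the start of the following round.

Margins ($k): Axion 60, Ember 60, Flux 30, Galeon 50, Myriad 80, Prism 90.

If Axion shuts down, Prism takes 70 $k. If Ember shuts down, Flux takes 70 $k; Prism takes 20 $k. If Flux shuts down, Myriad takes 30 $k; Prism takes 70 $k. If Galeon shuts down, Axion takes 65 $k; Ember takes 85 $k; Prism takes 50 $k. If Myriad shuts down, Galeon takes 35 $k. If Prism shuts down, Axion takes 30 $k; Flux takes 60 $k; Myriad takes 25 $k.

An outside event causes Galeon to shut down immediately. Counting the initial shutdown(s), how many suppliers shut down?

5

Round 1 — Galeon shuts down (initial).
  Axion: +65 → 65 ≥ 60
  Ember: +85 → 85 ≥ 60
  Prism: +50 → 50 < 90
Round 2 — Axion, Ember shut down.
  Flux: +70 → 70 ≥ 30
  Prism: +70+20 → 140 ≥ 90
Round 3 — Flux, Prism shut down.
  Myriad: +30+25 → 55 < 80
No further shutdowns.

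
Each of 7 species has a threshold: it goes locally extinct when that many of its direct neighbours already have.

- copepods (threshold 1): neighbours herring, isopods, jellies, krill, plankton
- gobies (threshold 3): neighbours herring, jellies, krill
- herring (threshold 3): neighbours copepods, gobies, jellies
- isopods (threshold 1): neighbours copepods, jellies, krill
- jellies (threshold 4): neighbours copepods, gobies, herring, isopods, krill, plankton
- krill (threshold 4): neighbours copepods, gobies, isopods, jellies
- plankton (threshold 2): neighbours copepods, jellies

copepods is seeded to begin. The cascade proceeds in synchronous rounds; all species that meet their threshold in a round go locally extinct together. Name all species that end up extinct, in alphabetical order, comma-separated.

Round 1 — copepods goes locally extinct (initial).
Round 2 — checking thresholds:
  herring: 1 of 3 neighbours < 3, holds.
  isopods: 1 of 3 neighbours ≥ 1, goes locally extinct.
  jellies: 1 of 6 neighbours < 4, holds.
  krill: 1 of 4 neighbours < 4, holds.
  plankton: 1 of 2 neighbours < 2, holds.
Round 3 — no new extinctions; cascade stops.

copepods, isopods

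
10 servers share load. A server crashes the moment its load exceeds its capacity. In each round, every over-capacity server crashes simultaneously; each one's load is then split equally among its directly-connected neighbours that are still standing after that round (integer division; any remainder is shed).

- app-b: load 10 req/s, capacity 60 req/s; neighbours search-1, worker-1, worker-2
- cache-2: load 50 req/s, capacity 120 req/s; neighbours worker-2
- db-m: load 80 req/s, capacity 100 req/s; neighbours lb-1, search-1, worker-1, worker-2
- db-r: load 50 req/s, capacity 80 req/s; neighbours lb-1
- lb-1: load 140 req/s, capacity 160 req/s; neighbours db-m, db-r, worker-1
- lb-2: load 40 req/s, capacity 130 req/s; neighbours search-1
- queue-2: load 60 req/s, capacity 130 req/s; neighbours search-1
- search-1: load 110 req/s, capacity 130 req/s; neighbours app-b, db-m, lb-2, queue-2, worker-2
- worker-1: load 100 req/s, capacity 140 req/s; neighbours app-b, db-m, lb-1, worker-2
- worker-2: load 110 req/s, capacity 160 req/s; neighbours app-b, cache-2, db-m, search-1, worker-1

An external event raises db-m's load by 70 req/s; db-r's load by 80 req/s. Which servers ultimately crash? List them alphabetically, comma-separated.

app-b, cache-2, db-m, db-r, lb-1, search-1, worker-1, worker-2

Round 1 — db-m at 150 > 100; db-r at 130 > 80. db-m, db-r crash.
  db-m sheds 150 req/s to lb-1, search-1, worker-1, worker-2: 37 each (2 lost).
    lb-1: 140+37 = 177 > 160
    search-1: 110+37 = 147 > 130
    worker-1: 100+37 = 137 ≤ 140
    worker-2: 110+37 = 147 ≤ 160
  db-r sheds 130 req/s to lb-1: 130 each.
    lb-1: 177+130 = 307 > 160
Round 2 — lb-1, search-1 crash.
  lb-1 sheds 307 req/s to worker-1: 307 each.
    worker-1: 137+307 = 444 > 140
  search-1 sheds 147 req/s to app-b, lb-2, queue-2, worker-2: 36 each (3 lost).
    app-b: 10+36 = 46 ≤ 60
    lb-2: 40+36 = 76 ≤ 130
    queue-2: 60+36 = 96 ≤ 130
    worker-2: 147+36 = 183 > 160
Round 3 — worker-1, worker-2 crash.
  worker-1 sheds 444 req/s to app-b: 444 each.
    app-b: 46+444 = 490 > 60
  worker-2 sheds 183 req/s to app-b, cache-2: 91 each (1 lost).
    app-b: 490+91 = 581 > 60
    cache-2: 50+91 = 141 > 120
Round 4 — app-b, cache-2 crash.
  app-b sheds 581 req/s: no online neighbours, lost.
  cache-2 sheds 141 req/s: no online neighbours, lost.
No further crashes.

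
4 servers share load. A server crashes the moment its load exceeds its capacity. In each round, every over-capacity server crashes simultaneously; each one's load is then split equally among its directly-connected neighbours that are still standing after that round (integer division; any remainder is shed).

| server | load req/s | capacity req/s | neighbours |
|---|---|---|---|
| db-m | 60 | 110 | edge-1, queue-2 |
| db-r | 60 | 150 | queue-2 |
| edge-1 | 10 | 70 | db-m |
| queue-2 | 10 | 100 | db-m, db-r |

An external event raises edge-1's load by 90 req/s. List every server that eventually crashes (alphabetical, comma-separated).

db-m, db-r, edge-1, queue-2

Round 1 — edge-1 at 100 > 70. edge-1 crashes.
  edge-1 sheds 100 req/s to db-m: 100 each.
    db-m: 60+100 = 160 > 110
Round 2 — db-m crashes.
  db-m sheds 160 req/s to queue-2: 160 each.
    queue-2: 10+160 = 170 > 100
Round 3 — queue-2 crashes.
  queue-2 sheds 170 req/s to db-r: 170 each.
    db-r: 60+170 = 230 > 150
Round 4 — db-r crashes.
  db-r sheds 230 req/s: no online neighbours, lost.
No further crashes.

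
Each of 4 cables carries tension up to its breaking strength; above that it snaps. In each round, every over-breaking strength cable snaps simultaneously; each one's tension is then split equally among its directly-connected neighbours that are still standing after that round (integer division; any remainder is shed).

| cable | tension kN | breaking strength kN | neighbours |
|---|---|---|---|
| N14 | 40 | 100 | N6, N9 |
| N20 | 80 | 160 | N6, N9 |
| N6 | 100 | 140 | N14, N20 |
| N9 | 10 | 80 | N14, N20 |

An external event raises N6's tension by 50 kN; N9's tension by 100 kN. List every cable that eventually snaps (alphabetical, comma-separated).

N14, N20, N6, N9

Round 1 — N6 at 150 > 140; N9 at 110 > 80. N6, N9 snap.
  N6 sheds 150 kN to N14, N20: 75 each.
    N14: 40+75 = 115 > 100
    N20: 80+75 = 155 ≤ 160
  N9 sheds 110 kN to N14, N20: 55 each.
    N14: 115+55 = 170 > 100
    N20: 155+55 = 210 > 160
Round 2 — N14, N20 snap.
  N14 sheds 170 kN: no online neighbours, lost.
  N20 sheds 210 kN: no online neighbours, lost.
No further breaks.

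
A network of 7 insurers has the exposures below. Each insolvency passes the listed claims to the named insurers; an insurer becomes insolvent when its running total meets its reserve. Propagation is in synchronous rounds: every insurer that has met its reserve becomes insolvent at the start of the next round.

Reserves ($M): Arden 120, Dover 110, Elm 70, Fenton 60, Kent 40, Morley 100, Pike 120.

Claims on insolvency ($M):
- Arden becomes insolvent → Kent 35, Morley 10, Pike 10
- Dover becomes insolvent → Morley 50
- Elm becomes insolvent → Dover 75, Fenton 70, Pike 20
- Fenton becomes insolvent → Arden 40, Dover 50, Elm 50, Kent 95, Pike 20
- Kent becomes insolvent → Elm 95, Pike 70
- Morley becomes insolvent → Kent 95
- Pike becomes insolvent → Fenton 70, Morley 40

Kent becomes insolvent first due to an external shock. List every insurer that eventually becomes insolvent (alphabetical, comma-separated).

Round 1 — Kent becomes insolvent (initial).
  Elm: +95 → 95 ≥ 70
  Pike: +70 → 70 < 120
Round 2 — Elm becomes insolvent.
  Dover: +75 → 75 < 110
  Fenton: +70 → 70 ≥ 60
  Pike: +20 → 90 < 120
Round 3 — Fenton becomes insolvent.
  Arden: +40 → 40 < 120
  Dover: +50 → 125 ≥ 110
  Pike: +20 → 110 < 120
Round 4 — Dover becomes insolvent.
  Morley: +50 → 50 < 100
No further insolvencies.

Dover, Elm, Fenton, Kent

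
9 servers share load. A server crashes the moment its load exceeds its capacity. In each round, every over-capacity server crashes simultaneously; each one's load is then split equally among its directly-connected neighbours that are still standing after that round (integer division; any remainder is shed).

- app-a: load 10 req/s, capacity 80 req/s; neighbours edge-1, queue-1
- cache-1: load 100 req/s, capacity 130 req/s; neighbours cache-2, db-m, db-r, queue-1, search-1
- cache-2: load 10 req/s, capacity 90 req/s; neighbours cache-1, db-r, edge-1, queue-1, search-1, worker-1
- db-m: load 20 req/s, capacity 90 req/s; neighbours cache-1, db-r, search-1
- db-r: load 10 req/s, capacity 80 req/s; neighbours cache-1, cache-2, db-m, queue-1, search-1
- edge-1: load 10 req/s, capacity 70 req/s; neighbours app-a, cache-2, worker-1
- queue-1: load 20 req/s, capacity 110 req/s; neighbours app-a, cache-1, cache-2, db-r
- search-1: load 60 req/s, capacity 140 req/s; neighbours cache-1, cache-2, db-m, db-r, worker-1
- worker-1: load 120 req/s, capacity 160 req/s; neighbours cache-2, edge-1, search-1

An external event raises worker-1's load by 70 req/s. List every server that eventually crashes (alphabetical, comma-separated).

app-a, cache-1, cache-2, db-m, db-r, edge-1, queue-1, search-1, worker-1

Round 1 — worker-1 at 190 > 160. worker-1 crashes.
  worker-1 sheds 190 req/s to cache-2, edge-1, search-1: 63 each (1 lost).
    cache-2: 10+63 = 73 ≤ 90
    edge-1: 10+63 = 73 > 70
    search-1: 60+63 = 123 ≤ 140
Round 2 — edge-1 crashes.
  edge-1 sheds 73 req/s to app-a, cache-2: 36 each (1 lost).
    app-a: 10+36 = 46 ≤ 80
    cache-2: 73+36 = 109 > 90
Round 3 — cache-2 crashes.
  cache-2 sheds 109 req/s to cache-1, db-r, queue-1, search-1: 27 each (1 lost).
    cache-1: 100+27 = 127 ≤ 130
    db-r: 10+27 = 37 ≤ 80
    queue-1: 20+27 = 47 ≤ 110
    search-1: 123+27 = 150 > 140
Round 4 — search-1 crashes.
  search-1 sheds 150 req/s to cache-1, db-m, db-r: 50 each.
    cache-1: 127+50 = 177 > 130
    db-m: 20+50 = 70 ≤ 90
    db-r: 37+50 = 87 > 80
Round 5 — cache-1, db-r crash.
  cache-1 sheds 177 req/s to db-m, queue-1: 88 each (1 lost).
    db-m: 70+88 = 158 > 90
    queue-1: 47+88 = 135 > 110
  db-r sheds 87 req/s to db-m, queue-1: 43 each (1 lost).
    db-m: 158+43 = 201 > 90
    queue-1: 135+43 = 178 > 110
Round 6 — db-m, queue-1 crash.
  db-m sheds 201 req/s: no online neighbours, lost.
  queue-1 sheds 178 req/s to app-a: 178 each.
    app-a: 46+178 = 224 > 80
Round 7 — app-a crashes.
  app-a sheds 224 req/s: no online neighbours, lost.
No further crashes.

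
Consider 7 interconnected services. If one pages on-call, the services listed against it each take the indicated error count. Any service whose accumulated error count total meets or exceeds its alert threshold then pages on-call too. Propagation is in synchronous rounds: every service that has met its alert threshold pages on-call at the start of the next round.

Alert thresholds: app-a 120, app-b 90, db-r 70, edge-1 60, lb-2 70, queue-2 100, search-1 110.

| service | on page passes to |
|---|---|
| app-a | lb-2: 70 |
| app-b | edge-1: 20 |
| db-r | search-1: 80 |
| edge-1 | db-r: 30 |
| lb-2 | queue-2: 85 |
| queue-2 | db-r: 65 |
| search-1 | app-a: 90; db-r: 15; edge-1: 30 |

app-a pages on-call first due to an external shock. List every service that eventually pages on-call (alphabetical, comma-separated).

Round 1 — app-a pages on-call (initial).
  lb-2: +70 → 70 ≥ 70
Round 2 — lb-2 pages on-call.
  queue-2: +85 → 85 < 100
No further pages.

app-a, lb-2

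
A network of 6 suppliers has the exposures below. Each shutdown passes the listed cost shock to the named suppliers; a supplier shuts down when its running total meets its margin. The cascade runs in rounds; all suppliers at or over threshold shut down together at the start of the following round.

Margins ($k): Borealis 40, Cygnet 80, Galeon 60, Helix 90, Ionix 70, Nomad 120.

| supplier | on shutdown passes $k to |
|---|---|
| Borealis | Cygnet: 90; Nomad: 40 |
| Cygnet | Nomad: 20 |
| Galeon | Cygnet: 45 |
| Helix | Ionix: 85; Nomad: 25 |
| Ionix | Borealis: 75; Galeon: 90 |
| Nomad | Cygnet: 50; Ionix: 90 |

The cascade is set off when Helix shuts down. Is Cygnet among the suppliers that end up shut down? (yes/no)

Round 1 — Helix shuts down (initial).
  Ionix: +85 → 85 ≥ 70
  Nomad: +25 → 25 < 120
Round 2 — Ionix shuts down.
  Borealis: +75 → 75 ≥ 40
  Galeon: +90 → 90 ≥ 60
Round 3 — Borealis, Galeon shut down.
  Cygnet: +90+45 → 135 ≥ 80
  Nomad: +40 → 65 < 120
Round 4 — Cygnet shuts down.
  Nomad: +20 → 85 < 120
No further shutdowns.

yes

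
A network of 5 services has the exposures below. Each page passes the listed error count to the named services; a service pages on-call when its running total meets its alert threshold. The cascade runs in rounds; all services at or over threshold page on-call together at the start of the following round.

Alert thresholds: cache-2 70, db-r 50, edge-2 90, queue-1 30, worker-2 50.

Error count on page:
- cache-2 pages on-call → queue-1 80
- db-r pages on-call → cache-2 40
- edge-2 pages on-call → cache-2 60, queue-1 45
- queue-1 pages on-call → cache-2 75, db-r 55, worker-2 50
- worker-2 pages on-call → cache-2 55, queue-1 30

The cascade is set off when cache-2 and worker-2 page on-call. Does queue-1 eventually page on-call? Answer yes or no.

Round 1 — cache-2, worker-2 page on-call (initial).
  queue-1: +80+30 → 110 ≥ 30
Round 2 — queue-1 pages on-call.
  db-r: +55 → 55 ≥ 50
Round 3 — db-r pages on-call.
No further pages.

yes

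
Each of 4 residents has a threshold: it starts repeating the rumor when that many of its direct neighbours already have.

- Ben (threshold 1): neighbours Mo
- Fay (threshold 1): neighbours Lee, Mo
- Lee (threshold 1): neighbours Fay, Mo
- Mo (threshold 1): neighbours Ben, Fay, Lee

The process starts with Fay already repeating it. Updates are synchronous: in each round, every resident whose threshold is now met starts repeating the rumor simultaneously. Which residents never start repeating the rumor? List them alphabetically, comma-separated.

Round 1 — Fay starts repeating the rumor (initial).
Round 2 — checking thresholds:
  Lee: 1 of 2 neighbours ≥ 1, starts repeating the rumor.
  Mo: 1 of 3 neighbours ≥ 1, starts repeating the rumor.
Round 3 — checking thresholds:
  Ben: 1 of 1 neighbours ≥ 1, starts repeating the rumor.
Round 4 — no new spreads; cascade stops.

none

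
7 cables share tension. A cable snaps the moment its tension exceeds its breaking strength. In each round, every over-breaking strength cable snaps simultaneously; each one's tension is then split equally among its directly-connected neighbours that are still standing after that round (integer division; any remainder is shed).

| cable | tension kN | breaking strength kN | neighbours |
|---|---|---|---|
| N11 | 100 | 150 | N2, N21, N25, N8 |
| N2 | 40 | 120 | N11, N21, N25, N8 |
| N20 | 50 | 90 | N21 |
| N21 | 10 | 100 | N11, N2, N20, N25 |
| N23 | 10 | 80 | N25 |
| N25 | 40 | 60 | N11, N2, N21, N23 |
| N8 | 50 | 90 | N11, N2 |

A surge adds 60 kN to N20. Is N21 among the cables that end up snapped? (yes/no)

Round 1 — N20 at 110 > 90. N20 snaps.
  N20 sheds 110 kN to N21: 110 each.
    N21: 10+110 = 120 > 100
Round 2 — N21 snaps.
  N21 sheds 120 kN to N11, N2, N25: 40 each.
    N11: 100+40 = 140 ≤ 150
    N2: 40+40 = 80 ≤ 120
    N25: 40+40 = 80 > 60
Round 3 — N25 snaps.
  N25 sheds 80 kN to N11, N2, N23: 26 each (2 lost).
    N11: 140+26 = 166 > 150
    N2: 80+26 = 106 ≤ 120
    N23: 10+26 = 36 ≤ 80
Round 4 — N11 snaps.
  N11 sheds 166 kN to N2, N8: 83 each.
    N2: 106+83 = 189 > 120
    N8: 50+83 = 133 > 90
Round 5 — N2, N8 snap.
  N2 sheds 189 kN: no online neighbours, lost.
  N8 sheds 133 kN: no online neighbours, lost.
No further breaks.

yes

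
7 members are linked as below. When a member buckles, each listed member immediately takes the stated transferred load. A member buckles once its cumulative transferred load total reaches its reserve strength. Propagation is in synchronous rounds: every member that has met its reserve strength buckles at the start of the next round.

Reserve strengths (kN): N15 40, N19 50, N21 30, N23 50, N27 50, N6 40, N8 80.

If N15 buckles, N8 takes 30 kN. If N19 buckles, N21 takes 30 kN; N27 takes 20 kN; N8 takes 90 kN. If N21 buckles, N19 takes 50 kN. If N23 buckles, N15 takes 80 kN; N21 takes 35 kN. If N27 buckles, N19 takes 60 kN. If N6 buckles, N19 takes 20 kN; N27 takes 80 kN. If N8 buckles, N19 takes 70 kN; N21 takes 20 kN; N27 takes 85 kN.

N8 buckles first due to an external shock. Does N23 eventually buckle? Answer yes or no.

no

Round 1 — N8 buckles (initial).
  N19: +70 → 70 ≥ 50
  N21: +20 → 20 < 30
  N27: +85 → 85 ≥ 50
Round 2 — N19, N27 buckle.
  N21: +30 → 50 ≥ 30
Round 3 — N21 buckles.
No further bucklings.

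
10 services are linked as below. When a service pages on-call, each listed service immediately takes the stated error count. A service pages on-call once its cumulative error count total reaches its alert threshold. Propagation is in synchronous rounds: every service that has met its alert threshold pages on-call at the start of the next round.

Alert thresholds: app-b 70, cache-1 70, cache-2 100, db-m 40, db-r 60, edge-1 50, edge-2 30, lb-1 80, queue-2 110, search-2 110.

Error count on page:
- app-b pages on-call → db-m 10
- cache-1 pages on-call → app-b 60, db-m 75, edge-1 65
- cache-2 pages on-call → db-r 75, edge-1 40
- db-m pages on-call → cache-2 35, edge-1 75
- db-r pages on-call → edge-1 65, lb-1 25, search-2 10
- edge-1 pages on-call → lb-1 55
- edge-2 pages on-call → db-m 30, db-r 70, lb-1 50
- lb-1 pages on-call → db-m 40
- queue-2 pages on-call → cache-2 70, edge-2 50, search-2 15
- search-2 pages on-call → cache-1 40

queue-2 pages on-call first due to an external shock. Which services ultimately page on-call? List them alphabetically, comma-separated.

cache-2, db-m, db-r, edge-1, edge-2, lb-1, queue-2

Round 1 — queue-2 pages on-call (initial).
  cache-2: +70 → 70 < 100
  edge-2: +50 → 50 ≥ 30
  search-2: +15 → 15 < 110
Round 2 — edge-2 pages on-call.
  db-m: +30 → 30 < 40
  db-r: +70 → 70 ≥ 60
  lb-1: +50 → 50 < 80
Round 3 — db-r pages on-call.
  edge-1: +65 → 65 ≥ 50
  lb-1: +25 → 75 < 80
  search-2: +10 → 25 < 110
Round 4 — edge-1 pages on-call.
  lb-1: +55 → 130 ≥ 80
Round 5 — lb-1 pages on-call.
  db-m: +40 → 70 ≥ 40
Round 6 — db-m pages on-call.
  cache-2: +35 → 105 ≥ 100
Round 7 — cache-2 pages on-call.
No further pages.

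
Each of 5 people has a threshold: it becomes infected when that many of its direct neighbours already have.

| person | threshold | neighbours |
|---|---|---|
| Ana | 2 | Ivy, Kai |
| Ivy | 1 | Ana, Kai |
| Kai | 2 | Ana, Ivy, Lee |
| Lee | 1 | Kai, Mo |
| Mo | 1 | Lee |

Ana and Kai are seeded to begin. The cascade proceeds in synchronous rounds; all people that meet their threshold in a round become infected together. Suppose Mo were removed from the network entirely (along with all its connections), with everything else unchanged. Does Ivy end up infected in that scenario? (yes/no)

yes

With Mo removed:
Round 1 — Ana, Kai become infected (initial).
Round 2 — checking thresholds:
  Ivy: 2 of 2 neighbours ≥ 1, becomes infected.
  Lee: 1 of 1 neighbours ≥ 1, becomes infected.
Round 3 — no new infections; cascade stops.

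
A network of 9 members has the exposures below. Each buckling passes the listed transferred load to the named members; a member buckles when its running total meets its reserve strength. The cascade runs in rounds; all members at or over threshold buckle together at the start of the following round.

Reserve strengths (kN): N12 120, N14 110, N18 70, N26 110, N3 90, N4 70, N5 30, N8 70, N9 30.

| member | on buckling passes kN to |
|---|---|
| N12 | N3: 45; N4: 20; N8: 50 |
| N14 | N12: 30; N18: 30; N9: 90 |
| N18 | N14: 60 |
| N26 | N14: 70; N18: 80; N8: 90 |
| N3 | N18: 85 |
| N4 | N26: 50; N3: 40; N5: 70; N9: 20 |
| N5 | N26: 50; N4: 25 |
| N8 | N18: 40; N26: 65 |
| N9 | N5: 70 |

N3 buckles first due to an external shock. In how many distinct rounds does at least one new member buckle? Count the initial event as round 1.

Round 1 — N3 buckles (initial).
  N18: +85 → 85 ≥ 70
Round 2 — N18 buckles.
  N14: +60 → 60 < 110
No further bucklings.

2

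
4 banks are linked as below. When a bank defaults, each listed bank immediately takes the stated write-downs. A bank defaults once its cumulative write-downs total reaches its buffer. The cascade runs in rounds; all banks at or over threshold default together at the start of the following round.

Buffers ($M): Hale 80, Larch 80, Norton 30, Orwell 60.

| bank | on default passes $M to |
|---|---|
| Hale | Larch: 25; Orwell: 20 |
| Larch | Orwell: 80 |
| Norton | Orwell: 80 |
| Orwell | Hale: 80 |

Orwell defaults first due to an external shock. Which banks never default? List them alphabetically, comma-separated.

Round 1 — Orwell defaults (initial).
  Hale: +80 → 80 ≥ 80
Round 2 — Hale defaults.
  Larch: +25 → 25 < 80
No further defaults.

Larch, Norton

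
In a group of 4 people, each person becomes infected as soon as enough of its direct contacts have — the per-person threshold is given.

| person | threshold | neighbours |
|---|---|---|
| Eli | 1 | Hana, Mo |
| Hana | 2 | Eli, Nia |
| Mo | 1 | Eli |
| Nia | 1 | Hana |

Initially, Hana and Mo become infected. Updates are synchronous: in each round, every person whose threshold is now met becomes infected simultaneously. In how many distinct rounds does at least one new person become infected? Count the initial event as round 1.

Round 1 — Hana, Mo become infected (initial).
Round 2 — checking thresholds:
  Eli: 2 of 2 neighbours ≥ 1, becomes infected.
  Nia: 1 of 1 neighbours ≥ 1, becomes infected.
Round 3 — no new infections; cascade stops.

2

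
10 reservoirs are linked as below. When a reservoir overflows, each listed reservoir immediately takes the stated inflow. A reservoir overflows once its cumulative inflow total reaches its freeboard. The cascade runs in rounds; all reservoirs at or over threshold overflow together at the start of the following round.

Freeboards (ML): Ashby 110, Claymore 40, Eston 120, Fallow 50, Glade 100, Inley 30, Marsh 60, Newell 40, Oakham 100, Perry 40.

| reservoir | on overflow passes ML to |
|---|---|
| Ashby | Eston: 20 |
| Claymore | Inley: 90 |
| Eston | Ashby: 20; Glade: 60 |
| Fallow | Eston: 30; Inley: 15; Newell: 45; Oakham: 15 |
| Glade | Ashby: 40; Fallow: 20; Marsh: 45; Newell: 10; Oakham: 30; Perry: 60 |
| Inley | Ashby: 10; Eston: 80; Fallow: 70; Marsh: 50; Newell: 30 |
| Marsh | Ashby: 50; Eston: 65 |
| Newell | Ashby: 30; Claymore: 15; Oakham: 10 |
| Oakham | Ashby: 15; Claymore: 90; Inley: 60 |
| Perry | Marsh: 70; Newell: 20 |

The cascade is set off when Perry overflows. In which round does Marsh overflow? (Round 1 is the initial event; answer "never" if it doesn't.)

2

Round 1 — Perry overflows (initial).
  Marsh: +70 → 70 ≥ 60
  Newell: +20 → 20 < 40
Round 2 — Marsh overflows.
  Ashby: +50 → 50 < 110
  Eston: +65 → 65 < 120
No further overflows.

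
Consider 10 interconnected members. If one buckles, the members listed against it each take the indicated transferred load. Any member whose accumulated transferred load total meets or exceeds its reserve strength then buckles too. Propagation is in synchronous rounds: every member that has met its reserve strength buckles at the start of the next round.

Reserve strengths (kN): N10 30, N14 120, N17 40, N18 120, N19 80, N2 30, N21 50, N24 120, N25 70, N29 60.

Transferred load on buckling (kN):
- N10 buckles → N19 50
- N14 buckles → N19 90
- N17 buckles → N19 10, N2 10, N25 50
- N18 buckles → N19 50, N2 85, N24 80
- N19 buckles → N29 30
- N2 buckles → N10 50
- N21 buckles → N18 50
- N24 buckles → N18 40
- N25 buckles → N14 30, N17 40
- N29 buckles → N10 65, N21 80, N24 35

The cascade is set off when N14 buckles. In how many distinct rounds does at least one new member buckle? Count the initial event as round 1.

2

Round 1 — N14 buckles (initial).
  N19: +90 → 90 ≥ 80
Round 2 — N19 buckles.
  N29: +30 → 30 < 60
No further bucklings.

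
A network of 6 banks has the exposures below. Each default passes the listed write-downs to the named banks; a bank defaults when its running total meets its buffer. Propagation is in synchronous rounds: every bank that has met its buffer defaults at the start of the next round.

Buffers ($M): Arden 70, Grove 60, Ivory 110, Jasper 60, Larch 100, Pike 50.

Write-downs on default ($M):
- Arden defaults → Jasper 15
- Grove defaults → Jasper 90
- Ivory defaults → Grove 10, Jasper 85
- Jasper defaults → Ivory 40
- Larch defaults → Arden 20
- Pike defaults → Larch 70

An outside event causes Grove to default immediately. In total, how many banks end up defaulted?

2

Round 1 — Grove defaults (initial).
  Jasper: +90 → 90 ≥ 60
Round 2 — Jasper defaults.
  Ivory: +40 → 40 < 110
No further defaults.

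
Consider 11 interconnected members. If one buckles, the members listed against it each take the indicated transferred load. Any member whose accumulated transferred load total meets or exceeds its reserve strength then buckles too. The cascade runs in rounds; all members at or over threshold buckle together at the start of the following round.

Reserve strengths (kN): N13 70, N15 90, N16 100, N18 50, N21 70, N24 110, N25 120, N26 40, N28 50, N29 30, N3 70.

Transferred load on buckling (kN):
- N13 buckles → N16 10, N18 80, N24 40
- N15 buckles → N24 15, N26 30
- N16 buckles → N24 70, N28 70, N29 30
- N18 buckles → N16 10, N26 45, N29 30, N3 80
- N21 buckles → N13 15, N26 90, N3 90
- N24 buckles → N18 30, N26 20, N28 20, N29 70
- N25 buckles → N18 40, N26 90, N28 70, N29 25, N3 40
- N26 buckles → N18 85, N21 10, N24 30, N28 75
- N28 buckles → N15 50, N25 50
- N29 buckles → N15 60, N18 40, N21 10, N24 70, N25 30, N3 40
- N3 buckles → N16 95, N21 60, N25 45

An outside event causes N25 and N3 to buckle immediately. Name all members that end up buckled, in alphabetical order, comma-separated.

Round 1 — N25, N3 buckle (initial).
  N16: +95 → 95 < 100
  N18: +40 → 40 < 50
  N21: +60 → 60 < 70
  N26: +90 → 90 ≥ 40
  N28: +70 → 70 ≥ 50
  N29: +25 → 25 < 30
Round 2 — N26, N28 buckle.
  N15: +50 → 50 < 90
  N18: +85 → 125 ≥ 50
  N21: +10 → 70 ≥ 70
  N24: +30 → 30 < 110
Round 3 — N18, N21 buckle.
  N13: +15 → 15 < 70
  N16: +10 → 105 ≥ 100
  N29: +30 → 55 ≥ 30
Round 4 — N16, N29 buckle.
  N15: +60 → 110 ≥ 90
  N24: +70+70 → 170 ≥ 110
Round 5 — N15, N24 buckle.
No further bucklings.

N15, N16, N18, N21, N24, N25, N26, N28, N29, N3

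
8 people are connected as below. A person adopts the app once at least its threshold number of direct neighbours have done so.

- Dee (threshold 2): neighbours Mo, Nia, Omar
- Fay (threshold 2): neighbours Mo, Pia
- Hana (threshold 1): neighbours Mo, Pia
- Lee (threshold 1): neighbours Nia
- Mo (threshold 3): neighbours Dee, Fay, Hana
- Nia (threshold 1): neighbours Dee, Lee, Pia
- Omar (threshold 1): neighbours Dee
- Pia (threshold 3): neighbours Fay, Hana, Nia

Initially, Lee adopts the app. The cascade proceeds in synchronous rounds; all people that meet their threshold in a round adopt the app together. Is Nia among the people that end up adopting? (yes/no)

yes

Round 1 — Lee adopts the app (initial).
Round 2 — checking thresholds:
  Nia: 1 of 3 neighbours ≥ 1, adopts the app.
Round 3 — no new adoptions; cascade stops.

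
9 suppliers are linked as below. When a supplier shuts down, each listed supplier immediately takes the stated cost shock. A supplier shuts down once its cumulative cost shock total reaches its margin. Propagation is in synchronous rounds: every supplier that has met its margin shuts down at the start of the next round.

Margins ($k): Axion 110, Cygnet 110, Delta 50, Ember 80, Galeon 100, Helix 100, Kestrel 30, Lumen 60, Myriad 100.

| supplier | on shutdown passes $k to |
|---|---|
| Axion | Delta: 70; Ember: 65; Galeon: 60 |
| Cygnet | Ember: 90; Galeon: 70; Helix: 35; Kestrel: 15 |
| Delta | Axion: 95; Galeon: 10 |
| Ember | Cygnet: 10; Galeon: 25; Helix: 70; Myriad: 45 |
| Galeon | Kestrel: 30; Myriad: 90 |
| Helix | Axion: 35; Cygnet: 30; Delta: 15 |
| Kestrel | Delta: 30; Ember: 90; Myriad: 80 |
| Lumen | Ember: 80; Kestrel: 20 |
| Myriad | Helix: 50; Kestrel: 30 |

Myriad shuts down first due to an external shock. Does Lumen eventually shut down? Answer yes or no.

Round 1 — Myriad shuts down (initial).
  Helix: +50 → 50 < 100
  Kestrel: +30 → 30 ≥ 30
Round 2 — Kestrel shuts down.
  Delta: +30 → 30 < 50
  Ember: +90 → 90 ≥ 80
Round 3 — Ember shuts down.
  Cygnet: +10 → 10 < 110
  Galeon: +25 → 25 < 100
  Helix: +70 → 120 ≥ 100
Round 4 — Helix shuts down.
  Axion: +35 → 35 < 110
  Cygnet: +30 → 40 < 110
  Delta: +15 → 45 < 50
No further shutdowns.

no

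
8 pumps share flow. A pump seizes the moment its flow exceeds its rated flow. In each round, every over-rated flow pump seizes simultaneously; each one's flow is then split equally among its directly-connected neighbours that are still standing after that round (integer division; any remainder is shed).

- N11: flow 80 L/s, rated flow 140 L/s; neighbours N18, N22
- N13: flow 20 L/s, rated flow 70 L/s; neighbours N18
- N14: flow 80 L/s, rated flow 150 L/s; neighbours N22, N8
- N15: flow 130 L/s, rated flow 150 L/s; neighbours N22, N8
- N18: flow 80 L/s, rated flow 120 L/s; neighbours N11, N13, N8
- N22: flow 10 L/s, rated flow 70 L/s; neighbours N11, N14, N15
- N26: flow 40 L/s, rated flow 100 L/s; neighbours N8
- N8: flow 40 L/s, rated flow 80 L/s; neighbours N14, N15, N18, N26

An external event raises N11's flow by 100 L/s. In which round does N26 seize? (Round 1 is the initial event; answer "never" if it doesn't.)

4

Round 1 — N11 at 180 > 140. N11 seizes.
  N11 sheds 180 L/s to N18, N22: 90 each.
    N18: 80+90 = 170 > 120
    N22: 10+90 = 100 > 70
Round 2 — N18, N22 seize.
  N18 sheds 170 L/s to N13, N8: 85 each.
    N13: 20+85 = 105 > 70
    N8: 40+85 = 125 > 80
  N22 sheds 100 L/s to N14, N15: 50 each.
    N14: 80+50 = 130 ≤ 150
    N15: 130+50 = 180 > 150
Round 3 — N13, N15, N8 seize.
  N13 sheds 105 L/s: no online neighbours, lost.
  N15 sheds 180 L/s: no online neighbours, lost.
  N8 sheds 125 L/s to N14, N26: 62 each (1 lost).
    N14: 130+62 = 192 > 150
    N26: 40+62 = 102 > 100
Round 4 — N14, N26 seize.
  N14 sheds 192 L/s: no online neighbours, lost.
  N26 sheds 102 L/s: no online neighbours, lost.
No further seizures.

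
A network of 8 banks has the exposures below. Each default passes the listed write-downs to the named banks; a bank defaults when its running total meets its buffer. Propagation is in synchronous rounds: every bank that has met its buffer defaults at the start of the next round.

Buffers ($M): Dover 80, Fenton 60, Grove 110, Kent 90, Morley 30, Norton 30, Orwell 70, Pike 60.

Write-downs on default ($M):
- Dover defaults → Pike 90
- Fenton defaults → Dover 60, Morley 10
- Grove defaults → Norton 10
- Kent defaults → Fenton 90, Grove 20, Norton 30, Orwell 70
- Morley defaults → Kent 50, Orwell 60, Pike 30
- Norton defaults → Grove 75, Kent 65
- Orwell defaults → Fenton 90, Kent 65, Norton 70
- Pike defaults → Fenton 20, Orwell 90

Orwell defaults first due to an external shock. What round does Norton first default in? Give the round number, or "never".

Round 1 — Orwell defaults (initial).
  Fenton: +90 → 90 ≥ 60
  Kent: +65 → 65 < 90
  Norton: +70 → 70 ≥ 30
Round 2 — Fenton, Norton default.
  Dover: +60 → 60 < 80
  Grove: +75 → 75 < 110
  Kent: +65 → 130 ≥ 90
  Morley: +10 → 10 < 30
Round 3 — Kent defaults.
  Grove: +20 → 95 < 110
No further defaults.

2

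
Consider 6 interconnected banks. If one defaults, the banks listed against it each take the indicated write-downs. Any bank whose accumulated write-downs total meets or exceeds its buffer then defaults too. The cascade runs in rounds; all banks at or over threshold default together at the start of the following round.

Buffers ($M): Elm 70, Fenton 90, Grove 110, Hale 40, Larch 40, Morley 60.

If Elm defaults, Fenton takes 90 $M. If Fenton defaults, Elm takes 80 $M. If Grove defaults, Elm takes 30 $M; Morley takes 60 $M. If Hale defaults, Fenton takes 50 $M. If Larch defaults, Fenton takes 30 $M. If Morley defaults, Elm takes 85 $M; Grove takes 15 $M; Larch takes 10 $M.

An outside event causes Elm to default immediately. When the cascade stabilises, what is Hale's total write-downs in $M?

0

Round 1 — Elm defaults (initial).
  Fenton: +90 → 90 ≥ 90
Round 2 — Fenton defaults.
No further defaults.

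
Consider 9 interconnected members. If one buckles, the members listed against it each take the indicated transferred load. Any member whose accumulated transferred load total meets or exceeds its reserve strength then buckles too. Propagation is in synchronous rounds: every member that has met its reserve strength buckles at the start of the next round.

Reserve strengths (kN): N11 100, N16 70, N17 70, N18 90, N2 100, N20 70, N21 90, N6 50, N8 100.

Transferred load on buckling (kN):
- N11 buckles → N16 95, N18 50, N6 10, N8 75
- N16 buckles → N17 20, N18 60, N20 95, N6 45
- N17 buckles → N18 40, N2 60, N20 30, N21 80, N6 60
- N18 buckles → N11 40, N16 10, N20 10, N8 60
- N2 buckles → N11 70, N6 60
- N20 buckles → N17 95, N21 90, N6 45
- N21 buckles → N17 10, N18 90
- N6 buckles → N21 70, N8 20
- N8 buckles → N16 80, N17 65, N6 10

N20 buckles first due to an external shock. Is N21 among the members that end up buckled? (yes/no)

Round 1 — N20 buckles (initial).
  N17: +95 → 95 ≥ 70
  N21: +90 → 90 ≥ 90
  N6: +45 → 45 < 50
Round 2 — N17, N21 buckle.
  N18: +40+90 → 130 ≥ 90
  N2: +60 → 60 < 100
  N6: +60 → 105 ≥ 50
Round 3 — N18, N6 buckle.
  N11: +40 → 40 < 100
  N16: +10 → 10 < 70
  N8: +60+20 → 80 < 100
No further bucklings.

yes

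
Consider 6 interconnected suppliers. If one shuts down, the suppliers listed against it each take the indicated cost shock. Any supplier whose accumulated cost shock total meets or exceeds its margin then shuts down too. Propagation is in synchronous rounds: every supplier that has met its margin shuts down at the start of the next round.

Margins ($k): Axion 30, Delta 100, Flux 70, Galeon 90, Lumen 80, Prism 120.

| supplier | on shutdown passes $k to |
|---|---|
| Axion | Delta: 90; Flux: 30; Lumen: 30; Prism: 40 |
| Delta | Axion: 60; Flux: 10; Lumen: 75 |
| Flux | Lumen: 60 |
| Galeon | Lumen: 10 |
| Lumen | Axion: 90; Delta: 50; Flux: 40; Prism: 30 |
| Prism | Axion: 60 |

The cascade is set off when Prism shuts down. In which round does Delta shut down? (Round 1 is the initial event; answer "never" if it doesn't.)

Round 1 — Prism shuts down (initial).
  Axion: +60 → 60 ≥ 30
Round 2 — Axion shuts down.
  Delta: +90 → 90 < 100
  Flux: +30 → 30 < 70
  Lumen: +30 → 30 < 80
No further shutdowns.

never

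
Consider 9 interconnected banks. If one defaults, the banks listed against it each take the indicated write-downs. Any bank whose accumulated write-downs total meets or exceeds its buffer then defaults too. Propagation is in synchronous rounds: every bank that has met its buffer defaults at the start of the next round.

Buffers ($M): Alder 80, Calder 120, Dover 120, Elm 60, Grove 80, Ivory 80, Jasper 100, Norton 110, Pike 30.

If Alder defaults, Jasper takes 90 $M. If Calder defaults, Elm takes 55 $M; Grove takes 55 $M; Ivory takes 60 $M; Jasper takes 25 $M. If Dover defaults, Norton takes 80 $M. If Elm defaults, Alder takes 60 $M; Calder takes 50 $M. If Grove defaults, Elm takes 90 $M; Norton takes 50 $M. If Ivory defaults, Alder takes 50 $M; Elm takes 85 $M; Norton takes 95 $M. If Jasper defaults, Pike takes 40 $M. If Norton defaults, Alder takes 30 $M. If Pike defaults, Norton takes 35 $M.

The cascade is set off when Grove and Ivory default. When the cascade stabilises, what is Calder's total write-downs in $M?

50

Round 1 — Grove, Ivory default (initial).
  Alder: +50 → 50 < 80
  Elm: +90+85 → 175 ≥ 60
  Norton: +50+95 → 145 ≥ 110
Round 2 — Elm, Norton default.
  Alder: +60+30 → 140 ≥ 80
  Calder: +50 → 50 < 120
Round 3 — Alder defaults.
  Jasper: +90 → 90 < 100
No further defaults.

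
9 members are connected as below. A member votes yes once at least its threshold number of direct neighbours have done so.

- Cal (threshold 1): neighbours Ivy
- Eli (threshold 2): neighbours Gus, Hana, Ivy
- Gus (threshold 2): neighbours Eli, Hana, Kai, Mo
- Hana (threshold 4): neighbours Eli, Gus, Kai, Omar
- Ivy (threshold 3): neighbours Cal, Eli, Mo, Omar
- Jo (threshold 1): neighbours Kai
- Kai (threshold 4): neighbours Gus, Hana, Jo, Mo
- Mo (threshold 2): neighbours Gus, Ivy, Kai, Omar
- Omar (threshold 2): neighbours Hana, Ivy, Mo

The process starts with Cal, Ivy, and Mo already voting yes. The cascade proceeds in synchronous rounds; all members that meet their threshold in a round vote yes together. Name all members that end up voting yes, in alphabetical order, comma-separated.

Round 1 — Cal, Ivy, Mo vote yes (initial).
Round 2 — checking thresholds:
  Eli: 1 of 3 neighbours < 2, below threshold.
  Gus: 1 of 4 neighbours < 2, below threshold.
  Kai: 1 of 4 neighbours < 4, below threshold.
  Omar: 2 of 3 neighbours ≥ 2, votes yes.
Round 3 — no new yes votes; cascade stops.

Cal, Ivy, Mo, Omar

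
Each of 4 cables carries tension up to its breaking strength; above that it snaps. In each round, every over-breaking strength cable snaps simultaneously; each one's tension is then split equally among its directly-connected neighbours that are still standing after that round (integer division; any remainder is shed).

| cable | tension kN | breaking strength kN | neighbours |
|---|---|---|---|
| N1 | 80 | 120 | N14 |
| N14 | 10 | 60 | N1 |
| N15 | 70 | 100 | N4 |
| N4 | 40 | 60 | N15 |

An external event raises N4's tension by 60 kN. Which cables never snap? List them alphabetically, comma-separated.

Round 1 — N4 at 100 > 60. N4 snaps.
  N4 sheds 100 kN to N15: 100 each.
    N15: 70+100 = 170 > 100
Round 2 — N15 snaps.
  N15 sheds 170 kN: no online neighbours, lost.
No further breaks.

N1, N14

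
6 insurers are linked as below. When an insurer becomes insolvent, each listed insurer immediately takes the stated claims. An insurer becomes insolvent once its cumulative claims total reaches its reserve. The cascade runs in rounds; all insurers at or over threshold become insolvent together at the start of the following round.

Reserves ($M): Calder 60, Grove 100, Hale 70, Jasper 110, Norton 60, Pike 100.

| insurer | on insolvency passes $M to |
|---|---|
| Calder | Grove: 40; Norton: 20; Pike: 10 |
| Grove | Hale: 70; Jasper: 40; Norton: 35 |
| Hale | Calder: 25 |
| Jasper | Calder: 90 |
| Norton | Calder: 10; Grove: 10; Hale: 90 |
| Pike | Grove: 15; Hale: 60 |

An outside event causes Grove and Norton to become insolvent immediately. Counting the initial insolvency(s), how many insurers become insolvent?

Round 1 — Grove, Norton become insolvent (initial).
  Calder: +10 → 10 < 60
  Hale: +70+90 → 160 ≥ 70
  Jasper: +40 → 40 < 110
Round 2 — Hale becomes insolvent.
  Calder: +25 → 35 < 60
No further insolvencies.

3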